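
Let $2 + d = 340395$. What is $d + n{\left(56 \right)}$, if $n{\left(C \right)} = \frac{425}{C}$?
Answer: $\frac{19062433}{56} \approx 3.404 \cdot 10^{5}$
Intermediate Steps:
$d = 340393$ ($d = -2 + 340395 = 340393$)
$d + n{\left(56 \right)} = 340393 + \frac{425}{56} = \frac{19062433}{56}$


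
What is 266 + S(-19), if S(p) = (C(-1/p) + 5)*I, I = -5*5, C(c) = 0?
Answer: 141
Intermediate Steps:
I = -25
S(p) = -125 (S(p) = (0 + 5)*(-25) = 5*(-25) = -125)
266 + S(-19) = 266 - 125 = 141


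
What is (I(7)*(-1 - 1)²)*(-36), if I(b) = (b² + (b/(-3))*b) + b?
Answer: -5712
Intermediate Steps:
I(b) = b + 2*b²/3 (I(b) = (b² + (b*(-⅓))*b) + b = (b² + (-b/3)*b) + b = (b² - b²/3) + b = 2*b²/3 + b = b + 2*b²/3)
(I(7)*(-1 - 1)²)*(-36) = (((⅓)*7*(3 + 2*7))*(-1 - 1)²)*(-36) = (((⅓)*7*(3 + 14))*(-2)²)*(-36) = (((⅓)*7*17)*4)*(-36) = ((119/3)*4)*(-36) = (476/3)*(-36) = -5712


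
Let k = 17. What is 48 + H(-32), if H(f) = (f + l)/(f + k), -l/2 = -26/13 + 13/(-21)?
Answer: 15682/315 ≈ 49.784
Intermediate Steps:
l = 110/21 (l = -2*(-26/13 + 13/(-21)) = -2*(-26*1/13 + 13*(-1/21)) = -2*(-2 - 13/21) = -2*(-55/21) = 110/21 ≈ 5.2381)
H(f) = (110/21 + f)/(17 + f) (H(f) = (f + 110/21)/(f + 17) = (110/21 + f)/(17 + f))
48 + H(-32) = 48 + (110/21 - 32)/(17 - 32) = 48 - 562/21/(-15) = 48 - 1/15*(-562/21) = 48 + 562/315 = 15682/315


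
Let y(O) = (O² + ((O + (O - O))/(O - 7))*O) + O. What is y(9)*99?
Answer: 25839/2 ≈ 12920.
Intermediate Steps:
y(O) = O + O² + O²/(-7 + O) (y(O) = (O² + ((O + 0)/(-7 + O))*O) + O = (O² + (O/(-7 + O))*O) + O = (O² + O²/(-7 + O)) + O = O + O² + O²/(-7 + O))
y(9)*99 = (9*(-7 + 9² - 5*9)/(-7 + 9))*99 = (9*(-7 + 81 - 45)/2)*99 = (9*(½)*29)*99 = (261/2)*99 = 25839/2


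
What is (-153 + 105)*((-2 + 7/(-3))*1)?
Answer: 208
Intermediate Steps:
(-153 + 105)*((-2 + 7/(-3))*1) = -48*(-2 + 7*(-⅓)) = -48*(-2 - 7/3) = -(-208) = -48*(-13/3) = 208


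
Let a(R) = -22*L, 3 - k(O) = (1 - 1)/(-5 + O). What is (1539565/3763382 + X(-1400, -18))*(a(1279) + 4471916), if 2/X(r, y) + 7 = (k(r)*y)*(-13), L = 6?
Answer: 2409228272964588/1307775245 ≈ 1.8422e+6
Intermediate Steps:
k(O) = 3 (k(O) = 3 - (1 - 1)/(-5 + O) = 3 - 0/(-5 + O) = 3 - 1*0 = 3 + 0 = 3)
X(r, y) = 2/(-7 - 39*y) (X(r, y) = 2/(-7 + (3*y)*(-13)) = 2/(-7 - 39*y))
a(R) = -132 (a(R) = -22*6 = -132)
(1539565/3763382 + X(-1400, -18))*(a(1279) + 4471916) = (1539565/3763382 - 2/(7 + 39*(-18)))*(-132 + 4471916) = (1539565*(1/3763382) - 2/(7 - 702))*4471784 = (1539565/3763382 - 2/(-695))*4471784 = (1539565/3763382 - 2*(-1/695))*4471784 = (1539565/3763382 + 2/695)*4471784 = (1077524439/2615550490)*4471784 = 2409228272964588/1307775245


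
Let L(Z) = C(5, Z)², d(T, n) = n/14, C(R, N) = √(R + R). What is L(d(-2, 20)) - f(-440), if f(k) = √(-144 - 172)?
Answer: 10 - 2*I*√79 ≈ 10.0 - 17.776*I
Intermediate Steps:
C(R, N) = √2*√R (C(R, N) = √(2*R) = √2*√R)
d(T, n) = n/14 (d(T, n) = n*(1/14) = n/14)
L(Z) = 10 (L(Z) = (√2*√5)² = (√10)² = 10)
f(k) = 2*I*√79 (f(k) = √(-316) = 2*I*√79)
L(d(-2, 20)) - f(-440) = 10 - 2*I*√79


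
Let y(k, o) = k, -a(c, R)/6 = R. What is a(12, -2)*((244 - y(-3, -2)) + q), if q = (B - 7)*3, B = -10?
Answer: 2352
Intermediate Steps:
a(c, R) = -6*R
q = -51 (q = (-10 - 7)*3 = -17*3 = -51)
a(12, -2)*((244 - y(-3, -2)) + q) = (-6*(-2))*((244 - 1*(-3)) - 51) = 12*((244 + 3) - 51) = 12*(247 - 51) = 12*196 = 2352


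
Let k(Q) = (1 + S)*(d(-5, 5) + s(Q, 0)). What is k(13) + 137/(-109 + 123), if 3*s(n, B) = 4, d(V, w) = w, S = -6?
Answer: -919/42 ≈ -21.881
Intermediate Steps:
s(n, B) = 4/3 (s(n, B) = (⅓)*4 = 4/3)
k(Q) = -95/3 (k(Q) = (1 - 6)*(5 + 4/3) = -5*19/3 = -95/3)
k(13) + 137/(-109 + 123) = -95/3 + 137/(-109 + 123) = -95/3 + 137/14 = -919/42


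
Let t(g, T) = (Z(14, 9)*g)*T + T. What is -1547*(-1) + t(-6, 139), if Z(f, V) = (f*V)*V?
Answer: -944070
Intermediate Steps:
Z(f, V) = f*V**2 (Z(f, V) = (V*f)*V = f*V**2)
t(g, T) = T + 1134*T*g (t(g, T) = ((14*9**2)*g)*T + T = ((14*81)*g)*T + T = (1134*g)*T + T = 1134*T*g + T = T + 1134*T*g)
-1547*(-1) + t(-6, 139) = -1547*(-1) + 139*(1 + 1134*(-6)) = 1547 + 139*(1 - 6804) = 1547 + 139*(-6803) = 1547 - 945617 = -944070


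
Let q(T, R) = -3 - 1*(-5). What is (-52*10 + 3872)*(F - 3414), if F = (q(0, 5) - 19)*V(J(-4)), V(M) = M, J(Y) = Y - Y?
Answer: -11443728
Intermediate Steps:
q(T, R) = 2 (q(T, R) = -3 + 5 = 2)
J(Y) = 0
F = 0 (F = (2 - 19)*0 = -17*0 = 0)
(-52*10 + 3872)*(F - 3414) = (-52*10 + 3872)*(0 - 3414) = (-520 + 3872)*(-3414) = 3352*(-3414) = -11443728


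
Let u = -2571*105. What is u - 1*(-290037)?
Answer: 20082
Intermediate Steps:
u = -269955
u - 1*(-290037) = -269955 - 1*(-290037) = -269955 + 290037 = 20082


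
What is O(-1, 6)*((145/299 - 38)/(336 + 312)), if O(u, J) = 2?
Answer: -3739/32292 ≈ -0.11579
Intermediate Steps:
O(-1, 6)*((145/299 - 38)/(336 + 312)) = 2*((145/299 - 38)/(336 + 312)) = 2*((145*(1/299) - 38)/648) = 2*((145/299 - 38)*(1/648)) = 2*(-11217/299*1/648) = 2*(-3739/64584) = -3739/32292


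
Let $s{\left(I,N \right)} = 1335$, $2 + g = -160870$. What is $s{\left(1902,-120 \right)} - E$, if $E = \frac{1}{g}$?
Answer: $\frac{214764121}{160872} \approx 1335.0$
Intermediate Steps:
$g = -160872$ ($g = -2 - 160870 = -160872$)
$E = - \frac{1}{160872}$ ($E = \frac{1}{-160872} = - \frac{1}{160872} \approx -6.2161 \cdot 10^{-6}$)
$s{\left(1902,-120 \right)} - E = 1335 - - \frac{1}{160872} = 1335 + \frac{1}{160872} = \frac{214764121}{160872}$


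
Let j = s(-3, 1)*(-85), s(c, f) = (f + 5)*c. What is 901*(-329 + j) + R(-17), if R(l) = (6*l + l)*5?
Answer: 1081506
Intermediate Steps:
s(c, f) = c*(5 + f) (s(c, f) = (5 + f)*c = c*(5 + f))
j = 1530 (j = -3*(5 + 1)*(-85) = -3*6*(-85) = -18*(-85) = 1530)
R(l) = 35*l (R(l) = (7*l)*5 = 35*l)
901*(-329 + j) + R(-17) = 901*(-329 + 1530) + 35*(-17) = 901*1201 - 595 = 1082101 - 595 = 1081506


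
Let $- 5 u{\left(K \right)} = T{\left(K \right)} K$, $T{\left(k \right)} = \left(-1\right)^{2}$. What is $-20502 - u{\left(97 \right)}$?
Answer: $- \frac{102413}{5} \approx -20483.0$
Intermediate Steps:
$T{\left(k \right)} = 1$
$u{\left(K \right)} = - \frac{K}{5}$ ($u{\left(K \right)} = - \frac{1 K}{5} = - \frac{K}{5}$)
$-20502 - u{\left(97 \right)} = -20502 - \left(- \frac{1}{5}\right) 97 = -20502 - - \frac{97}{5} = -20502 + \frac{97}{5} = - \frac{102413}{5}$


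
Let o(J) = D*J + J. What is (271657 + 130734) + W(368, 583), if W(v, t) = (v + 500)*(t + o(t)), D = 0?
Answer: 1414479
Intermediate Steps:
o(J) = J (o(J) = 0*J + J = 0 + J = J)
W(v, t) = 2*t*(500 + v) (W(v, t) = (v + 500)*(t + t) = (500 + v)*(2*t) = 2*t*(500 + v))
(271657 + 130734) + W(368, 583) = (271657 + 130734) + 2*583*(500 + 368) = 402391 + 2*583*868 = 402391 + 1012088 = 1414479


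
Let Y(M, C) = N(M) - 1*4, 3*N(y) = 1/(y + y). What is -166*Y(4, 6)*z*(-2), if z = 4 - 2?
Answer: -7885/3 ≈ -2628.3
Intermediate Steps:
z = 2
N(y) = 1/(6*y) (N(y) = 1/(3*(y + y)) = 1/(3*((2*y))) = (1/(2*y))/3 = 1/(6*y))
Y(M, C) = -4 + 1/(6*M) (Y(M, C) = 1/(6*M) - 1*4 = 1/(6*M) - 4 = -4 + 1/(6*M))
-166*Y(4, 6)*z*(-2) = -166*(-4 + (1/6)/4)*2*(-2) = -166*(-4 + (1/6)*(1/4))*2*(-2) = -166*(-4 + 1/24)*2*(-2) = -166*(-95/24*2)*(-2) = -(-7885)*(-2)/6 = -166*95/6 = -7885/3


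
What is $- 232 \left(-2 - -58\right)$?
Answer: $-12992$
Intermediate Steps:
$- 232 \left(-2 - -58\right) = - 232 \left(-2 + 58\right) = \left(-232\right) 56 = -12992$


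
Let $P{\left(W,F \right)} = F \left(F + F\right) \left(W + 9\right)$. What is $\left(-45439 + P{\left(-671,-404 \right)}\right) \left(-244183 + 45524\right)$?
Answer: $42938836269757$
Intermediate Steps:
$P{\left(W,F \right)} = 2 F^{2} \left(9 + W\right)$ ($P{\left(W,F \right)} = F 2 F \left(9 + W\right) = 2 F^{2} \left(9 + W\right)$)
$\left(-45439 + P{\left(-671,-404 \right)}\right) \left(-244183 + 45524\right) = \left(-45439 + 2 \left(-404\right)^{2} \left(9 - 671\right)\right) \left(-244183 + 45524\right) = \left(-45439 + 2 \cdot 163216 \left(-662\right)\right) \left(-198659\right) = \left(-45439 - 216097984\right) \left(-198659\right) = \left(-216143423\right) \left(-198659\right) = 42938836269757$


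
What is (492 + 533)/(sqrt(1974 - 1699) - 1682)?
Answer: -1724050/2828849 - 5125*sqrt(11)/2828849 ≈ -0.61546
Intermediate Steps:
(492 + 533)/(sqrt(1974 - 1699) - 1682) = 1025/(sqrt(275) - 1682) = 1025/(5*sqrt(11) - 1682) = 1025/(-1682 + 5*sqrt(11))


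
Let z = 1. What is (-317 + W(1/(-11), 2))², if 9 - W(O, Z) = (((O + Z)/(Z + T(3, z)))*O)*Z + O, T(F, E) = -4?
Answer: 1389649284/14641 ≈ 94915.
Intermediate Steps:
W(O, Z) = 9 - O - O*Z*(O + Z)/(-4 + Z) (W(O, Z) = 9 - ((((O + Z)/(Z - 4))*O)*Z + O) = 9 - ((((O + Z)/(-4 + Z))*O)*Z + O) = 9 - ((O*(O + Z)/(-4 + Z))*Z + O) = 9 - (O*Z*(O + Z)/(-4 + Z) + O) = 9 - (O + O*Z*(O + Z)/(-4 + Z)) = 9 + (-O - O*Z*(O + Z)/(-4 + Z)) = 9 - O - O*Z*(O + Z)/(-4 + Z))
(-317 + W(1/(-11), 2))² = (-317 + (-36 + 4/(-11) + 9*2 - 1*2/(-11) - 1*2²/(-11) - 1*2*(1/(-11))²)/(-4 + 2))² = (-317 + (-36 + 4*(-1/11) + 18 - 1*(-1/11)*2 - 1*(-1/11)*4 - 1*2*(-1/11)²)/(-2))² = (-317 - (-36 - 4/11 + 18 + 2/11 + 4/11 - 1*2*1/121)/2)² = (-317 - (-36 - 4/11 + 18 + 2/11 + 4/11 - 2/121)/2)² = (-317 - ½*(-2158/121))² = (-317 + 1079/121)² = (-37278/121)² = 1389649284/14641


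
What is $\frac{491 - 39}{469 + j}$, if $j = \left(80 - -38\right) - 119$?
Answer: $\frac{113}{117} \approx 0.96581$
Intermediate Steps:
$j = -1$ ($j = \left(80 + 38\right) - 119 = 118 - 119 = -1$)
$\frac{491 - 39}{469 + j} = \frac{491 - 39}{469 - 1} = \frac{452}{468} = 452 \cdot \frac{1}{468} = \frac{113}{117}$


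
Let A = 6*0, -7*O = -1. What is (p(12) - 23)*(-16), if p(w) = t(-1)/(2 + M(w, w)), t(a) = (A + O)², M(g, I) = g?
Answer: 126216/343 ≈ 367.98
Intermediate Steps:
O = ⅐ (O = -⅐*(-1) = ⅐ ≈ 0.14286)
A = 0
t(a) = 1/49 (t(a) = (0 + ⅐)² = (⅐)² = 1/49)
p(w) = 1/(49*(2 + w)) (p(w) = (1/49)/(2 + w) = 1/(49*(2 + w)))
(p(12) - 23)*(-16) = (1/(49*(2 + 12)) - 23)*(-16) = ((1/49)/14 - 23)*(-16) = ((1/49)*(1/14) - 23)*(-16) = (1/686 - 23)*(-16) = -15777/686*(-16) = 126216/343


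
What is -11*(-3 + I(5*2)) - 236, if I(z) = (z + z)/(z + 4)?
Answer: -1531/7 ≈ -218.71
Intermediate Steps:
I(z) = 2*z/(4 + z) (I(z) = (2*z)/(4 + z) = 2*z/(4 + z))
-11*(-3 + I(5*2)) - 236 = -11*(-3 + 2*(5*2)/(4 + 5*2)) - 236 = -11*(-3 + 2*10/(4 + 10)) - 236 = -11*(-3 + 2*10/14) - 236 = -11*(-3 + 2*10*(1/14)) - 236 = -11*(-3 + 10/7) - 236 = -11*(-11/7) - 236 = 121/7 - 236 = -1531/7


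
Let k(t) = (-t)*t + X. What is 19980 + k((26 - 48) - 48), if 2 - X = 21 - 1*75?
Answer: 15136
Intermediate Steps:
X = 56 (X = 2 - (21 - 1*75) = 2 - (21 - 75) = 2 - 1*(-54) = 2 + 54 = 56)
k(t) = 56 - t**2 (k(t) = (-t)*t + 56 = -t**2 + 56 = 56 - t**2)
19980 + k((26 - 48) - 48) = 19980 + (56 - ((26 - 48) - 48)**2) = 19980 + (56 - (-22 - 48)**2) = 19980 + (56 - 1*(-70)**2) = 19980 + (56 - 1*4900) = 19980 + (56 - 4900) = 19980 - 4844 = 15136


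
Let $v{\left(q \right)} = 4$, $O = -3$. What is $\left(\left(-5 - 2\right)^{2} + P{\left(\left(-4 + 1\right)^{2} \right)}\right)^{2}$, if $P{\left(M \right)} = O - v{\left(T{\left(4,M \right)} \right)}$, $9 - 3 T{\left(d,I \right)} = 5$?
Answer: $1764$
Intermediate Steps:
$T{\left(d,I \right)} = \frac{4}{3}$ ($T{\left(d,I \right)} = 3 - \frac{5}{3} = \frac{4}{3}$)
$P{\left(M \right)} = -7$ ($P{\left(M \right)} = -3 - 4 = -7$)
$\left(\left(-5 - 2\right)^{2} + P{\left(\left(-4 + 1\right)^{2} \right)}\right)^{2} = \left(\left(-5 - 2\right)^{2} - 7\right)^{2} = \left(\left(-7\right)^{2} - 7\right)^{2} = \left(49 - 7\right)^{2} = 42^{2} = 1764$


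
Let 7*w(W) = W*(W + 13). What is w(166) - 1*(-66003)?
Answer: 491735/7 ≈ 70248.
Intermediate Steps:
w(W) = W*(13 + W)/7 (w(W) = (W*(W + 13))/7 = (W*(13 + W))/7 = W*(13 + W)/7)
w(166) - 1*(-66003) = (⅐)*166*(13 + 166) - 1*(-66003) = (⅐)*166*179 + 66003 = 29714/7 + 66003 = 491735/7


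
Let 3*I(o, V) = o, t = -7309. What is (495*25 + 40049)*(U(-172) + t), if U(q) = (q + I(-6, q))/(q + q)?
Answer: -16475041466/43 ≈ -3.8314e+8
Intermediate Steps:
I(o, V) = o/3
U(q) = (-2 + q)/(2*q) (U(q) = (q + (⅓)*(-6))/(q + q) = (q - 2)/((2*q)) = (-2 + q)*(1/(2*q)) = (-2 + q)/(2*q))
(495*25 + 40049)*(U(-172) + t) = (495*25 + 40049)*((½)*(-2 - 172)/(-172) - 7309) = (12375 + 40049)*((½)*(-1/172)*(-174) - 7309) = 52424*(87/172 - 7309) = 52424*(-1257061/172) = -16475041466/43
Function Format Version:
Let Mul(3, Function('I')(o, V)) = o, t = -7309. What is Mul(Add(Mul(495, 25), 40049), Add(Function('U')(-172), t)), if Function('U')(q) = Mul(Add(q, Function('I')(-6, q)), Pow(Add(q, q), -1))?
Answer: Rational(-16475041466, 43) ≈ -3.8314e+8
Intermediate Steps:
Function('I')(o, V) = Mul(Rational(1, 3), o)
Function('U')(q) = Mul(Rational(1, 2), Pow(q, -1), Add(-2, q)) (Function('U')(q) = Mul(Add(q, Mul(Rational(1, 3), -6)), Pow(Add(q, q), -1)) = Mul(Add(q, -2), Pow(Mul(2, q), -1)) = Mul(Add(-2, q), Mul(Rational(1, 2), Pow(q, -1))) = Mul(Rational(1, 2), Pow(q, -1), Add(-2, q)))
Mul(Add(Mul(495, 25), 40049), Add(Function('U')(-172), t)) = Mul(Add(Mul(495, 25), 40049), Add(Mul(Rational(1, 2), Pow(-172, -1), Add(-2, -172)), -7309)) = Mul(Add(12375, 40049), Add(Mul(Rational(1, 2), Rational(-1, 172), -174), -7309)) = Mul(52424, Add(Rational(87, 172), -7309)) = Mul(52424, Rational(-1257061, 172)) = Rational(-16475041466, 43)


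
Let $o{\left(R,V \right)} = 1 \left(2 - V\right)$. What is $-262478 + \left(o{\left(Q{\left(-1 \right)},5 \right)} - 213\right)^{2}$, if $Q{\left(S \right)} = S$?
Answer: $-215822$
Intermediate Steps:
$o{\left(R,V \right)} = 2 - V$
$-262478 + \left(o{\left(Q{\left(-1 \right)},5 \right)} - 213\right)^{2} = -262478 + \left(\left(2 - 5\right) - 213\right)^{2} = -262478 + \left(-3 - 213\right)^{2} = -262478 + \left(-216\right)^{2} = -262478 + 46656 = -215822$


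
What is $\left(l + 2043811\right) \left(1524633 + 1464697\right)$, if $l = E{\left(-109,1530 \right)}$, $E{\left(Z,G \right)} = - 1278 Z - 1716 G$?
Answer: $-1322380944110$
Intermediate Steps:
$E{\left(Z,G \right)} = - 1716 G - 1278 Z$
$l = -2486178$ ($l = \left(-1716\right) 1530 - -139302 = -2625480 + 139302 = -2486178$)
$\left(l + 2043811\right) \left(1524633 + 1464697\right) = \left(-2486178 + 2043811\right) \left(1524633 + 1464697\right) = \left(-442367\right) 2989330 = -1322380944110$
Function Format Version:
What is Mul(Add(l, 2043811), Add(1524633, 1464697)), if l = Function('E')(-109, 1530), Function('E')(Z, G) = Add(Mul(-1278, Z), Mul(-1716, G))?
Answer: -1322380944110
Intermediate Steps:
Function('E')(Z, G) = Add(Mul(-1716, G), Mul(-1278, Z))
l = -2486178 (l = Add(Mul(-1716, 1530), Mul(-1278, -109)) = Add(-2625480, 139302) = -2486178)
Mul(Add(l, 2043811), Add(1524633, 1464697)) = Mul(Add(-2486178, 2043811), Add(1524633, 1464697)) = Mul(-442367, 2989330) = -1322380944110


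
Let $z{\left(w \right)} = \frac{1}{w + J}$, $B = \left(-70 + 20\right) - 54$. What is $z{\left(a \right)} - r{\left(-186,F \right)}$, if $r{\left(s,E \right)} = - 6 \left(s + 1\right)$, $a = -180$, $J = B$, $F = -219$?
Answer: $- \frac{315241}{284} \approx -1110.0$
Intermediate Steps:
$B = -104$ ($B = -50 - 54 = -104$)
$J = -104$
$r{\left(s,E \right)} = -6 - 6 s$ ($r{\left(s,E \right)} = - 6 \left(1 + s\right) = -6 - 6 s$)
$z{\left(w \right)} = \frac{1}{-104 + w}$ ($z{\left(w \right)} = \frac{1}{w - 104} = \frac{1}{-104 + w}$)
$z{\left(a \right)} - r{\left(-186,F \right)} = \frac{1}{-104 - 180} - \left(-6 - -1116\right) = \frac{1}{-284} - \left(-6 + 1116\right) = - \frac{1}{284} - 1110 = - \frac{315241}{284}$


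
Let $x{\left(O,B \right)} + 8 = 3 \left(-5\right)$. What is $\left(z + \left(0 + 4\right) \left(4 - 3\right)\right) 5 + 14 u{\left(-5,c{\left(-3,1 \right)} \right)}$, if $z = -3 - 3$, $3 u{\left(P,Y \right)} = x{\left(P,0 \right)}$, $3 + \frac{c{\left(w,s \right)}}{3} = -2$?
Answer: $- \frac{352}{3} \approx -117.33$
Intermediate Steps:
$x{\left(O,B \right)} = -23$ ($x{\left(O,B \right)} = -8 + 3 \left(-5\right) = -8 - 15 = -23$)
$c{\left(w,s \right)} = -15$ ($c{\left(w,s \right)} = -9 + 3 \left(-2\right) = -9 - 6 = -15$)
$u{\left(P,Y \right)} = - \frac{23}{3}$ ($u{\left(P,Y \right)} = \frac{1}{3} \left(-23\right) = - \frac{23}{3}$)
$z = -6$ ($z = -3 - 3 = -6$)
$\left(z + \left(0 + 4\right) \left(4 - 3\right)\right) 5 + 14 u{\left(-5,c{\left(-3,1 \right)} \right)} = \left(-6 + \left(0 + 4\right) \left(4 - 3\right)\right) 5 + 14 \left(- \frac{23}{3}\right) = \left(-6 + 4 \cdot 1\right) 5 - \frac{322}{3} = \left(-6 + 4\right) 5 - \frac{322}{3} = \left(-2\right) 5 - \frac{322}{3} = -10 - \frac{322}{3} = - \frac{352}{3}$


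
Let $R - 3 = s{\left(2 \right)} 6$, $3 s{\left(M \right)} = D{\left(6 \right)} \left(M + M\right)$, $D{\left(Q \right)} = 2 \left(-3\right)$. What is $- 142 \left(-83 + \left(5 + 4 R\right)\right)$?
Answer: $36636$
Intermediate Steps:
$D{\left(Q \right)} = -6$
$s{\left(M \right)} = - 4 M$ ($s{\left(M \right)} = \frac{\left(-6\right) \left(M + M\right)}{3} = \frac{\left(-6\right) 2 M}{3} = \frac{\left(-12\right) M}{3} = - 4 M$)
$R = -45$ ($R = 3 + \left(-4\right) 2 \cdot 6 = 3 - 48 = -45$)
$- 142 \left(-83 + \left(5 + 4 R\right)\right) = - 142 \left(-83 + \left(5 + 4 \left(-45\right)\right)\right) = - 142 \left(-83 + \left(5 - 180\right)\right) = - 142 \left(-83 - 175\right) = \left(-142\right) \left(-258\right) = 36636$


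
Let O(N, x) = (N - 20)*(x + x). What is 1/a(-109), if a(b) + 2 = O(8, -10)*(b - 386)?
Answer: -1/118802 ≈ -8.4174e-6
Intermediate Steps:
O(N, x) = 2*x*(-20 + N) (O(N, x) = (-20 + N)*(2*x) = 2*x*(-20 + N))
a(b) = -92642 + 240*b (a(b) = -2 + (2*(-10)*(-20 + 8))*(b - 386) = -2 + (2*(-10)*(-12))*(-386 + b) = -2 + 240*(-386 + b) = -2 + (-92640 + 240*b) = -92642 + 240*b)
1/a(-109) = 1/(-92642 + 240*(-109)) = 1/(-92642 - 26160) = 1/(-118802) = -1/118802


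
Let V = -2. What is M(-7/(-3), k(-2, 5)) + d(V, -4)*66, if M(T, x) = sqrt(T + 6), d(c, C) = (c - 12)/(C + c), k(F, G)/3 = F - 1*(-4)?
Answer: 154 + 5*sqrt(3)/3 ≈ 156.89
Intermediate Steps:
k(F, G) = 12 + 3*F (k(F, G) = 3*(F - 1*(-4)) = 3*(F + 4) = 3*(4 + F) = 12 + 3*F)
d(c, C) = (-12 + c)/(C + c)
M(T, x) = sqrt(6 + T)
M(-7/(-3), k(-2, 5)) + d(V, -4)*66 = sqrt(6 - 7/(-3)) + ((-12 - 2)/(-4 - 2))*66 = sqrt(6 - 7*(-1/3)) + (-14/(-6))*66 = sqrt(6 + 7/3) - 1/6*(-14)*66 = sqrt(25/3) + (7/3)*66 = 5*sqrt(3)/3 + 154 = 154 + 5*sqrt(3)/3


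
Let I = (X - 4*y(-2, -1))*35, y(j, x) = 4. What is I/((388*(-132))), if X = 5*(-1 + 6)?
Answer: -105/17072 ≈ -0.0061504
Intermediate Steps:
X = 25 (X = 5*5 = 25)
I = 315 (I = (25 - 4*4)*35 = (25 - 16)*35 = 9*35 = 315)
I/((388*(-132))) = 315/((388*(-132))) = 315/(-51216) = 315*(-1/51216) = -105/17072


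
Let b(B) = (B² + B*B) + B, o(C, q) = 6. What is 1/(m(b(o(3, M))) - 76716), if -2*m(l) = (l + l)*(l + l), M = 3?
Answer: -1/88884 ≈ -1.1251e-5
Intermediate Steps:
b(B) = B + 2*B² (b(B) = (B² + B²) + B = 2*B² + B = B + 2*B²)
m(l) = -2*l² (m(l) = -(l + l)*(l + l)/2 = -2*l*2*l/2 = -2*l²)
1/(m(b(o(3, M))) - 76716) = 1/(-2*36*(1 + 2*6)² - 76716) = 1/(-2*36*(1 + 12)² - 76716) = 1/(-2*(6*13)² - 76716) = 1/(-2*78² - 76716) = 1/(-2*6084 - 76716) = 1/(-12168 - 76716) = 1/(-88884) = -1/88884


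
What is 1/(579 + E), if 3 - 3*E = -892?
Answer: 3/2632 ≈ 0.0011398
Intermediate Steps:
E = 895/3 (E = 1 - ⅓*(-892) = 1 + 892/3 = 895/3 ≈ 298.33)
1/(579 + E) = 1/(579 + 895/3) = 1/(2632/3) = 3/2632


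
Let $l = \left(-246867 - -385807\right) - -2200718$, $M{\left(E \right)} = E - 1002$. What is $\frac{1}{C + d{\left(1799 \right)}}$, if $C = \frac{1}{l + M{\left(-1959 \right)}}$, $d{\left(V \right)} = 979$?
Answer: $\frac{2336697}{2287626364} \approx 0.0010215$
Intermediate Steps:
$M{\left(E \right)} = -1002 + E$ ($M{\left(E \right)} = E - 1002 = -1002 + E$)
$l = 2339658$ ($l = \left(-246867 + 385807\right) + 2200718 = 138940 + 2200718 = 2339658$)
$C = \frac{1}{2336697}$ ($C = \frac{1}{2339658 - 2961} = \frac{1}{2336697} \approx 4.2795 \cdot 10^{-7}$)
$\frac{1}{C + d{\left(1799 \right)}} = \frac{1}{\frac{1}{2336697} + 979} = \frac{1}{\frac{2287626364}{2336697}} = \frac{2336697}{2287626364}$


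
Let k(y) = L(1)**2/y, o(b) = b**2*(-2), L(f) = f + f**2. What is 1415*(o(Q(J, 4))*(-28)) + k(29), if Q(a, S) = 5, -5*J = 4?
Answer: 57449004/29 ≈ 1.9810e+6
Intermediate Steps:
J = -4/5 (J = -1/5*4 = -4/5 ≈ -0.80000)
o(b) = -2*b**2
k(y) = 4/y (k(y) = (1*(1 + 1))**2/y = (1*2)**2/y = 2**2/y = 4/y)
1415*(o(Q(J, 4))*(-28)) + k(29) = 1415*(-2*5**2*(-28)) + 4/29 = 1415*(-2*25*(-28)) + 4*(1/29) = 1415*(-50*(-28)) + 4/29 = 1415*1400 + 4/29 = 1981000 + 4/29 = 57449004/29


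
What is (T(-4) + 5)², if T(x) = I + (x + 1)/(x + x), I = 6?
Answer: 8281/64 ≈ 129.39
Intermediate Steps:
T(x) = 6 + (1 + x)/(2*x) (T(x) = 6 + (x + 1)/(x + x) = 6 + (1 + x)/((2*x)) = 6 + (1 + x)*(1/(2*x)) = 6 + (1 + x)/(2*x))
(T(-4) + 5)² = ((½)*(1 + 13*(-4))/(-4) + 5)² = ((½)*(-¼)*(1 - 52) + 5)² = ((½)*(-¼)*(-51) + 5)² = (51/8 + 5)² = (91/8)² = 8281/64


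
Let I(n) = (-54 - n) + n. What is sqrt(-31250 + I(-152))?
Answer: 2*I*sqrt(7826) ≈ 176.93*I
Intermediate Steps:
I(n) = -54
sqrt(-31250 + I(-152)) = sqrt(-31250 - 54) = sqrt(-31304) = 2*I*sqrt(7826)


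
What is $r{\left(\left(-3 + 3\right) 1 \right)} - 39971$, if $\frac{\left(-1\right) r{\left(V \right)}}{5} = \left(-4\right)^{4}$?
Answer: $-41251$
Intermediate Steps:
$r{\left(V \right)} = -1280$ ($r{\left(V \right)} = - 5 \left(-4\right)^{4} = \left(-5\right) 256 = -1280$)
$r{\left(\left(-3 + 3\right) 1 \right)} - 39971 = -1280 - 39971 = -41251$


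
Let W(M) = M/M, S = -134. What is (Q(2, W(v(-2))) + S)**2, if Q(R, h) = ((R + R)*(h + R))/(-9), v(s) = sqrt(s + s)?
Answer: 164836/9 ≈ 18315.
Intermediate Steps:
v(s) = sqrt(2)*sqrt(s) (v(s) = sqrt(2*s) = sqrt(2)*sqrt(s))
W(M) = 1
Q(R, h) = -2*R*(R + h)/9 (Q(R, h) = ((2*R)*(R + h))*(-1/9) = (2*R*(R + h))*(-1/9) = -2*R*(R + h)/9)
(Q(2, W(v(-2))) + S)**2 = (-2/9*2*(2 + 1) - 134)**2 = (-2/9*2*3 - 134)**2 = (-4/3 - 134)**2 = (-406/3)**2 = 164836/9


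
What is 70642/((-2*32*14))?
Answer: -35321/448 ≈ -78.842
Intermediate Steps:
70642/((-2*32*14)) = 70642/((-64*14)) = 70642/(-896) = 70642*(-1/896) = -35321/448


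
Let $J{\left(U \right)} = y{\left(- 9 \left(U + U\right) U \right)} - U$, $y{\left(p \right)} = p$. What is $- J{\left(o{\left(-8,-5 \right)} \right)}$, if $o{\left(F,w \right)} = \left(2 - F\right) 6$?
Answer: $64860$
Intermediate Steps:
$o{\left(F,w \right)} = 12 - 6 F$
$J{\left(U \right)} = - U - 18 U^{2}$ ($J{\left(U \right)} = - 9 \left(U + U\right) U - U = - 9 \cdot 2 U U - U = - 18 U U - U = - 18 U^{2} - U = - U - 18 U^{2}$)
$- J{\left(o{\left(-8,-5 \right)} \right)} = - \left(12 - -48\right) \left(-1 - 18 \left(12 - -48\right)\right) = - \left(12 + 48\right) \left(-1 - 18 \left(12 + 48\right)\right) = - 60 \left(-1 - 1080\right) = - 60 \left(-1081\right) = \left(-1\right) \left(-64860\right) = 64860$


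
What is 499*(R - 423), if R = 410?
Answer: -6487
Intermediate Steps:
499*(R - 423) = 499*(410 - 423) = 499*(-13) = -6487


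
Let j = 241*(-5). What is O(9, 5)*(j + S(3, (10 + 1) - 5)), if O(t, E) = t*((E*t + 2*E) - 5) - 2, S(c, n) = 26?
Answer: -528192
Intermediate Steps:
j = -1205
O(t, E) = -2 + t*(-5 + 2*E + E*t) (O(t, E) = t*((2*E + E*t) - 5) - 2 = t*(-5 + 2*E + E*t) - 2 = -2 + t*(-5 + 2*E + E*t))
O(9, 5)*(j + S(3, (10 + 1) - 5)) = (-2 - 5*9 + 5*9² + 2*5*9)*(-1205 + 26) = (-2 - 45 + 5*81 + 90)*(-1179) = (-2 - 45 + 405 + 90)*(-1179) = 448*(-1179) = -528192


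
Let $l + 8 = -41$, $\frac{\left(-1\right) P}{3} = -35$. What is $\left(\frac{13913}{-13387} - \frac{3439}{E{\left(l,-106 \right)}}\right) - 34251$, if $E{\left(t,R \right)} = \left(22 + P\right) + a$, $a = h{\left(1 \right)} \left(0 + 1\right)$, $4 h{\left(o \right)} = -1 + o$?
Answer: $- \frac{58279608243}{1700149} \approx -34279.0$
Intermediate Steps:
$P = 105$ ($P = \left(-3\right) \left(-35\right) = 105$)
$h{\left(o \right)} = - \frac{1}{4} + \frac{o}{4}$ ($h{\left(o \right)} = \frac{-1 + o}{4} = - \frac{1}{4} + \frac{o}{4}$)
$l = -49$ ($l = -8 - 41 = -49$)
$a = 0$ ($a = \left(- \frac{1}{4} + \frac{1}{4} \cdot 1\right) \left(0 + 1\right) = \left(- \frac{1}{4} + \frac{1}{4}\right) 1 = 0 \cdot 1 = 0$)
$E{\left(t,R \right)} = 127$ ($E{\left(t,R \right)} = \left(22 + 105\right) + 0 = 127 + 0 = 127$)
$\left(\frac{13913}{-13387} - \frac{3439}{E{\left(l,-106 \right)}}\right) - 34251 = \left(\frac{13913}{-13387} - \frac{3439}{127}\right) - 34251 = \left(13913 \left(- \frac{1}{13387}\right) - \frac{3439}{127}\right) - 34251 = \left(- \frac{13913}{13387} - \frac{3439}{127}\right) - 34251 = - \frac{47804844}{1700149} - 34251 = - \frac{58279608243}{1700149}$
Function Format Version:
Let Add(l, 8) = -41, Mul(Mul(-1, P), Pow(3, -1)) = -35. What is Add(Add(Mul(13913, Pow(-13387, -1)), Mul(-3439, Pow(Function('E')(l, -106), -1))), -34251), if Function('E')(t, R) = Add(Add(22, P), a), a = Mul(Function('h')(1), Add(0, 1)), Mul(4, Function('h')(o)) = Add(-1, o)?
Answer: Rational(-58279608243, 1700149) ≈ -34279.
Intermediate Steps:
P = 105 (P = Mul(-3, -35) = 105)
Function('h')(o) = Add(Rational(-1, 4), Mul(Rational(1, 4), o)) (Function('h')(o) = Mul(Rational(1, 4), Add(-1, o)) = Add(Rational(-1, 4), Mul(Rational(1, 4), o)))
l = -49 (l = Add(-8, -41) = -49)
a = 0 (a = Mul(Add(Rational(-1, 4), Mul(Rational(1, 4), 1)), Add(0, 1)) = Mul(Add(Rational(-1, 4), Rational(1, 4)), 1) = Mul(0, 1) = 0)
Function('E')(t, R) = 127 (Function('E')(t, R) = Add(Add(22, 105), 0) = Add(127, 0) = 127)
Add(Add(Mul(13913, Pow(-13387, -1)), Mul(-3439, Pow(Function('E')(l, -106), -1))), -34251) = Add(Add(Mul(13913, Pow(-13387, -1)), Mul(-3439, Pow(127, -1))), -34251) = Add(Add(Mul(13913, Rational(-1, 13387)), Mul(-3439, Rational(1, 127))), -34251) = Add(Add(Rational(-13913, 13387), Rational(-3439, 127)), -34251) = Add(Rational(-47804844, 1700149), -34251) = Rational(-58279608243, 1700149)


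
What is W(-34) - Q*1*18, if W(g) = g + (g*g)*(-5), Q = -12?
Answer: -5598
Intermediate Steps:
W(g) = g - 5*g**2 (W(g) = g + g**2*(-5) = g - 5*g**2)
W(-34) - Q*1*18 = -34*(1 - 5*(-34)) - (-12*1)*18 = -34*(1 + 170) - (-12)*18 = -34*171 - 1*(-216) = -5814 + 216 = -5598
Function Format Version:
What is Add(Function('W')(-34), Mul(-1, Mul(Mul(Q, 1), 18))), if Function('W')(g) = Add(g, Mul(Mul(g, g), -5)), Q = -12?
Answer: -5598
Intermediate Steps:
Function('W')(g) = Add(g, Mul(-5, Pow(g, 2))) (Function('W')(g) = Add(g, Mul(Pow(g, 2), -5)) = Add(g, Mul(-5, Pow(g, 2))))
Add(Function('W')(-34), Mul(-1, Mul(Mul(Q, 1), 18))) = Add(Mul(-34, Add(1, Mul(-5, -34))), Mul(-1, Mul(Mul(-12, 1), 18))) = Add(Mul(-34, Add(1, 170)), Mul(-1, Mul(-12, 18))) = Add(Mul(-34, 171), Mul(-1, -216)) = Add(-5814, 216) = -5598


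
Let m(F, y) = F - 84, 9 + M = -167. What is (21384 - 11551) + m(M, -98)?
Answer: 9573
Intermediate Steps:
M = -176 (M = -9 - 167 = -176)
m(F, y) = -84 + F
(21384 - 11551) + m(M, -98) = (21384 - 11551) + (-84 - 176) = 9833 - 260 = 9573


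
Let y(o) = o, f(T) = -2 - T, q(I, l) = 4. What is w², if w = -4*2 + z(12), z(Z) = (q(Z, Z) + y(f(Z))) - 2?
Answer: 400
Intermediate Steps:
z(Z) = -Z (z(Z) = (4 + (-2 - Z)) - 2 = (2 - Z) - 2 = -Z)
w = -20 (w = -4*2 - 1*12 = -8 - 12 = -20)
w² = (-20)² = 400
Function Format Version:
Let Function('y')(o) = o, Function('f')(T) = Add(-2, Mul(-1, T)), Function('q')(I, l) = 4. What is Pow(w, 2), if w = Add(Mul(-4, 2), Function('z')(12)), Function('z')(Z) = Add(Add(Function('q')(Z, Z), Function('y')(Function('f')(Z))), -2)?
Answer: 400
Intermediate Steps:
Function('z')(Z) = Mul(-1, Z) (Function('z')(Z) = Add(Add(4, Add(-2, Mul(-1, Z))), -2) = Add(Add(2, Mul(-1, Z)), -2) = Mul(-1, Z))
w = -20 (w = Add(Mul(-4, 2), Mul(-1, 12)) = Add(-8, -12) = -20)
Pow(w, 2) = Pow(-20, 2) = 400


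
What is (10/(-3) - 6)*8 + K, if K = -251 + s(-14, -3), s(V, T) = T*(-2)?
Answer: -959/3 ≈ -319.67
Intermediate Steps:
s(V, T) = -2*T
K = -245 (K = -251 - 2*(-3) = -251 + 6 = -245)
(10/(-3) - 6)*8 + K = (10/(-3) - 6)*8 - 245 = (10*(-⅓) - 6)*8 - 245 = (-10/3 - 6)*8 - 245 = -28/3*8 - 245 = -224/3 - 245 = -959/3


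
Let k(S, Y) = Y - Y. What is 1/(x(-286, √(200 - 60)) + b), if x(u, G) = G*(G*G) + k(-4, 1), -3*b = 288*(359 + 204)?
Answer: -1689/91201322 - 35*√35/364805288 ≈ -1.9087e-5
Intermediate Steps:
k(S, Y) = 0
b = -54048 (b = -96*(359 + 204) = -96*563 = -⅓*162144 = -54048)
x(u, G) = G³ (x(u, G) = G*(G*G) + 0 = G*G² + 0 = G³ + 0 = G³)
1/(x(-286, √(200 - 60)) + b) = 1/((√(200 - 60))³ - 54048) = 1/((√140)³ - 54048) = 1/((2*√35)³ - 54048) = 1/(280*√35 - 54048) = 1/(-54048 + 280*√35)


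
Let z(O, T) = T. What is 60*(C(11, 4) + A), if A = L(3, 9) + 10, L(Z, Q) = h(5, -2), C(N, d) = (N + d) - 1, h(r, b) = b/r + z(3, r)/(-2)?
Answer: 1266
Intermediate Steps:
h(r, b) = -r/2 + b/r (h(r, b) = b/r + r/(-2) = b/r + r*(-½) = b/r - r/2 = -r/2 + b/r)
C(N, d) = -1 + N + d
L(Z, Q) = -29/10 (L(Z, Q) = -½*5 - 2/5 = -5/2 - 2*⅕ = -5/2 - ⅖ = -29/10)
A = 71/10 (A = -29/10 + 10 = 71/10 ≈ 7.1000)
60*(C(11, 4) + A) = 60*((-1 + 11 + 4) + 71/10) = 60*(14 + 71/10) = 60*(211/10) = 1266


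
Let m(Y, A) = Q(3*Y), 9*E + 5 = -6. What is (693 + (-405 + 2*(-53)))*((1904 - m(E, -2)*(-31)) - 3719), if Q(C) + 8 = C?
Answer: -1188460/3 ≈ -3.9615e+5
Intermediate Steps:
Q(C) = -8 + C
E = -11/9 (E = -5/9 + (1/9)*(-6) = -5/9 - 2/3 = -11/9 ≈ -1.2222)
m(Y, A) = -8 + 3*Y
(693 + (-405 + 2*(-53)))*((1904 - m(E, -2)*(-31)) - 3719) = (693 + (-405 + 2*(-53)))*((1904 - (-8 + 3*(-11/9))*(-31)) - 3719) = (693 + (-405 - 106))*((1904 - (-8 - 11/3)*(-31)) - 3719) = (693 - 511)*((1904 - (-35)*(-31)/3) - 3719) = 182*((1904 - 1*1085/3) - 3719) = 182*((1904 - 1085/3) - 3719) = 182*(4627/3 - 3719) = 182*(-6530/3) = -1188460/3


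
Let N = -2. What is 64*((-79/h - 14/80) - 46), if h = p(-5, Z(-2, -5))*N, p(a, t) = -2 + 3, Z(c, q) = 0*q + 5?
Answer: -2136/5 ≈ -427.20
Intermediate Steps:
Z(c, q) = 5 (Z(c, q) = 0 + 5 = 5)
p(a, t) = 1
h = -2 (h = 1*(-2) = -2)
64*((-79/h - 14/80) - 46) = 64*((-79/(-2) - 14/80) - 46) = 64*((-79*(-½) - 14*1/80) - 46) = 64*((79/2 - 7/40) - 46) = 64*(1573/40 - 46) = 64*(-267/40) = -2136/5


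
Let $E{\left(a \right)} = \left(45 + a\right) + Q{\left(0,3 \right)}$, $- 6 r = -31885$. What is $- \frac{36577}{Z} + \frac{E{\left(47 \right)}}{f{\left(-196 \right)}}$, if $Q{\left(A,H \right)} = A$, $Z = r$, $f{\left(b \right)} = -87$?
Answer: $- \frac{22026614}{2773995} \approx -7.9404$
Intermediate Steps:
$r = \frac{31885}{6}$ ($r = \left(- \frac{1}{6}\right) \left(-31885\right) = \frac{31885}{6} \approx 5314.2$)
$Z = \frac{31885}{6} \approx 5314.2$
$E{\left(a \right)} = 45 + a$ ($E{\left(a \right)} = \left(45 + a\right) + 0 = 45 + a$)
$- \frac{36577}{Z} + \frac{E{\left(47 \right)}}{f{\left(-196 \right)}} = - \frac{36577}{\frac{31885}{6}} + \frac{45 + 47}{-87} = \left(-36577\right) \frac{6}{31885} + 92 \left(- \frac{1}{87}\right) = - \frac{219462}{31885} - \frac{92}{87} = - \frac{22026614}{2773995}$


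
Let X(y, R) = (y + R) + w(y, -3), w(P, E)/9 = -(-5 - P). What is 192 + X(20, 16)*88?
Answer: 23160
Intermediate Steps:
w(P, E) = 45 + 9*P (w(P, E) = 9*(-(-5 - P)) = 9*(5 + P) = 45 + 9*P)
X(y, R) = 45 + R + 10*y (X(y, R) = (y + R) + (45 + 9*y) = (R + y) + (45 + 9*y) = 45 + R + 10*y)
192 + X(20, 16)*88 = 192 + (45 + 16 + 10*20)*88 = 192 + (45 + 16 + 200)*88 = 192 + 261*88 = 192 + 22968 = 23160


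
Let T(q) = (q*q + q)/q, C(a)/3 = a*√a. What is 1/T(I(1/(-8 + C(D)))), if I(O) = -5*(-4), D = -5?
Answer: 1/21 ≈ 0.047619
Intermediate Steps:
C(a) = 3*a^(3/2) (C(a) = 3*(a*√a) = 3*a^(3/2))
I(O) = 20
T(q) = (q + q²)/q (T(q) = (q² + q)/q = (q + q²)/q)
1/T(I(1/(-8 + C(D)))) = 1/(1 + 20) = 1/21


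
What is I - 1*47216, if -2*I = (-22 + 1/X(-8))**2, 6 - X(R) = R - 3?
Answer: -27429977/578 ≈ -47457.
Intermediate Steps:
X(R) = 9 - R (X(R) = 6 - (R - 3) = 6 - (-3 + R) = 6 + (3 - R) = 9 - R)
I = -139129/578 (I = -(-22 + 1/(9 - 1*(-8)))**2/2 = -(-22 + 1/(9 + 8))**2/2 = -(-22 + 1/17)**2/2 = -(-373/17)**2/2 = -1/2*139129/289 = -139129/578 ≈ -240.71)
I - 1*47216 = -139129/578 - 1*47216 = -139129/578 - 47216 = -27429977/578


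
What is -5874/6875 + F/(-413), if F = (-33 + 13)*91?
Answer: 130994/36875 ≈ 3.5524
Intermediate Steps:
F = -1820 (F = -20*91 = -1820)
-5874/6875 + F/(-413) = -5874/6875 - 1820/(-413) = -5874*1/6875 - 1820*(-1/413) = -534/625 + 260/59 = 130994/36875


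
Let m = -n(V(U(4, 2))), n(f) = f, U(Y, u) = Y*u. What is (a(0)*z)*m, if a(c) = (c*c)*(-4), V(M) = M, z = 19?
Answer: 0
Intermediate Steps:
a(c) = -4*c**2 (a(c) = c**2*(-4) = -4*c**2)
m = -8 (m = -4*2 = -1*8 = -8)
(a(0)*z)*m = (-4*0**2*19)*(-8) = (-4*0*19)*(-8) = (0*19)*(-8) = 0*(-8) = 0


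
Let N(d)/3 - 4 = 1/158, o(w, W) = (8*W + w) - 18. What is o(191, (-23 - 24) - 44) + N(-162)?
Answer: -85791/158 ≈ -542.98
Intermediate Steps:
o(w, W) = -18 + w + 8*W (o(w, W) = (w + 8*W) - 18 = -18 + w + 8*W)
N(d) = 1899/158 (N(d) = 12 + 3/158 = 1899/158)
o(191, (-23 - 24) - 44) + N(-162) = (-18 + 191 + 8*((-23 - 24) - 44)) + 1899/158 = (-18 + 191 + 8*(-47 - 44)) + 1899/158 = (-18 + 191 + 8*(-91)) + 1899/158 = (-18 + 191 - 728) + 1899/158 = -555 + 1899/158 = -85791/158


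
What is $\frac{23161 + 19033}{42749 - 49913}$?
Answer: $- \frac{21097}{3582} \approx -5.8897$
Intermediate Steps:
$\frac{23161 + 19033}{42749 - 49913} = \frac{42194}{-7164} = 42194 \left(- \frac{1}{7164}\right) = - \frac{21097}{3582}$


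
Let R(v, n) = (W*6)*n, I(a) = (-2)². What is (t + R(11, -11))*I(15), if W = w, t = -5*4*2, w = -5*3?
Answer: 3800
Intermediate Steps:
w = -15
t = -40 (t = -20*2 = -40)
W = -15
I(a) = 4
R(v, n) = -90*n (R(v, n) = (-15*6)*n = -90*n)
(t + R(11, -11))*I(15) = (-40 - 90*(-11))*4 = (-40 + 990)*4 = 950*4 = 3800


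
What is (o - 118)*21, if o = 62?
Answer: -1176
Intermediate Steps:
(o - 118)*21 = (62 - 118)*21 = -56*21 = -1176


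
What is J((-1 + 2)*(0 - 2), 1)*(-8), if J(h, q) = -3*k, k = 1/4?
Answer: 6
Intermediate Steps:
k = ¼ ≈ 0.25000
J(h, q) = -¾ (J(h, q) = -3*¼ = -¾)
J((-1 + 2)*(0 - 2), 1)*(-8) = -¾*(-8) = 6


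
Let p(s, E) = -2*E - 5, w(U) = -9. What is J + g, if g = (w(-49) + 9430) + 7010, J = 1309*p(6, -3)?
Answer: 17740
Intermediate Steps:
p(s, E) = -5 - 2*E
J = 1309 (J = 1309*(-5 - 2*(-3)) = 1309*(-5 + 6) = 1309*1 = 1309)
g = 16431 (g = (-9 + 9430) + 7010 = 9421 + 7010 = 16431)
J + g = 1309 + 16431 = 17740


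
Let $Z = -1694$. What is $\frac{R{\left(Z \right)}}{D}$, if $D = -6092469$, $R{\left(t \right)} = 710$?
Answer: $- \frac{710}{6092469} \approx -0.00011654$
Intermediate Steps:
$\frac{R{\left(Z \right)}}{D} = \frac{710}{-6092469} = 710 \left(- \frac{1}{6092469}\right) = - \frac{710}{6092469}$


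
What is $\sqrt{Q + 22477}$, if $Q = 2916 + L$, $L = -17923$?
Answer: $3 \sqrt{830} \approx 86.429$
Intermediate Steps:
$Q = -15007$ ($Q = 2916 - 17923 = -15007$)
$\sqrt{Q + 22477} = \sqrt{-15007 + 22477} = \sqrt{7470} = 3 \sqrt{830}$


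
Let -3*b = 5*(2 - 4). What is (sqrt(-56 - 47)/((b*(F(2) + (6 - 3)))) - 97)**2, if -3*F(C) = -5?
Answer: 184408057/19600 - 873*I*sqrt(103)/70 ≈ 9408.6 - 126.57*I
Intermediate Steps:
F(C) = 5/3 (F(C) = -1/3*(-5) = 5/3)
b = 10/3 (b = -5*(2 - 4)/3 = -5*(-2)/3 = -1/3*(-10) = 10/3 ≈ 3.3333)
(sqrt(-56 - 47)/((b*(F(2) + (6 - 3)))) - 97)**2 = (sqrt(-56 - 47)/((10*(5/3 + (6 - 3))/3)) - 97)**2 = (sqrt(-103)/((10*(5/3 + 3)/3)) - 97)**2 = ((I*sqrt(103))/(((10/3)*(14/3))) - 97)**2 = ((I*sqrt(103))/(140/9) - 97)**2 = ((I*sqrt(103))*(9/140) - 97)**2 = (9*I*sqrt(103)/140 - 97)**2 = (-97 + 9*I*sqrt(103)/140)**2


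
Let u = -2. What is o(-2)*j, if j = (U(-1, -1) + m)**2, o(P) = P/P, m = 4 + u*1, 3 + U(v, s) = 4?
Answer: 9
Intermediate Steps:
U(v, s) = 1 (U(v, s) = -3 + 4 = 1)
m = 2 (m = 4 - 2*1 = 4 - 2 = 2)
o(P) = 1
j = 9 (j = (1 + 2)**2 = 3**2 = 9)
o(-2)*j = 1*9 = 9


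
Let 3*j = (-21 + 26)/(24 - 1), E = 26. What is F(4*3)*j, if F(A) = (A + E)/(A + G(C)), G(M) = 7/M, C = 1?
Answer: 10/69 ≈ 0.14493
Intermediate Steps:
j = 5/69 (j = ((-21 + 26)/(24 - 1))/3 = (5/23)/3 = (5*(1/23))/3 = (1/3)*(5/23) = 5/69 ≈ 0.072464)
F(A) = (26 + A)/(7 + A) (F(A) = (A + 26)/(A + 7/1) = (26 + A)/(A + 7*1) = (26 + A)/(A + 7) = (26 + A)/(7 + A))
F(4*3)*j = ((26 + 4*3)/(7 + 4*3))*(5/69) = ((26 + 12)/(7 + 12))*(5/69) = (38/19)*(5/69) = ((1/19)*38)*(5/69) = 2*(5/69) = 10/69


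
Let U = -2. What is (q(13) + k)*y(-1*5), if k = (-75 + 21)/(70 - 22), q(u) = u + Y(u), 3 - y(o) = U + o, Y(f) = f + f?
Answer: 1515/4 ≈ 378.75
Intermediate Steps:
Y(f) = 2*f
y(o) = 5 - o (y(o) = 3 - (-2 + o) = 3 + (2 - o) = 5 - o)
q(u) = 3*u (q(u) = u + 2*u = 3*u)
k = -9/8 (k = -54/48 = -54*1/48 = -9/8 ≈ -1.1250)
(q(13) + k)*y(-1*5) = (3*13 - 9/8)*(5 - (-1)*5) = (39 - 9/8)*(5 - 1*(-5)) = 303*(5 + 5)/8 = (303/8)*10 = 1515/4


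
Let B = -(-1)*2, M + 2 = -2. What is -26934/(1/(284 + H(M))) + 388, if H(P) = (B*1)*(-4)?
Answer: -7433396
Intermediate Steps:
M = -4 (M = -2 - 2 = -4)
B = 2 (B = -1*(-2) = 2)
H(P) = -8 (H(P) = (2*1)*(-4) = 2*(-4) = -8)
-26934/(1/(284 + H(M))) + 388 = -26934/(1/(284 - 8)) + 388 = -26934/(1/276) + 388 = -26934/1/276 + 388 = -26934*276 + 388 = -201*36984 + 388 = -7433784 + 388 = -7433396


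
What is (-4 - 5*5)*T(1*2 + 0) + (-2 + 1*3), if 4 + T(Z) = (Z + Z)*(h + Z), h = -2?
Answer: 117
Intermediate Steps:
T(Z) = -4 + 2*Z*(-2 + Z) (T(Z) = -4 + (Z + Z)*(-2 + Z) = -4 + (2*Z)*(-2 + Z) = -4 + 2*Z*(-2 + Z))
(-4 - 5*5)*T(1*2 + 0) + (-2 + 1*3) = (-4 - 5*5)*(-4 - 4*(1*2 + 0) + 2*(1*2 + 0)²) + (-2 + 1*3) = (-4 - 25)*(-4 - 4*(2 + 0) + 2*(2 + 0)²) + (-2 + 3) = -29*(-4 - 4*2 + 2*2²) + 1 = -29*(-4 - 8 + 2*4) + 1 = -29*(-4 - 8 + 8) + 1 = -29*(-4) + 1 = 116 + 1 = 117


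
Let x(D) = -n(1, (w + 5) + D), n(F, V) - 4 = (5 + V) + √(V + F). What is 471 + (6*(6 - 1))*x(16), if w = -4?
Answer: -309 - 90*√2 ≈ -436.28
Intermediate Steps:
n(F, V) = 9 + V + √(F + V) (n(F, V) = 4 + ((5 + V) + √(V + F)) = 4 + ((5 + V) + √(F + V)) = 4 + (5 + V + √(F + V)) = 9 + V + √(F + V))
x(D) = -10 - D - √(2 + D) (x(D) = -(9 + ((-4 + 5) + D) + √(1 + ((-4 + 5) + D))) = -(9 + (1 + D) + √(1 + (1 + D))) = -(9 + (1 + D) + √(2 + D)) = -(10 + D + √(2 + D)) = -10 - D - √(2 + D))
471 + (6*(6 - 1))*x(16) = 471 + (6*(6 - 1))*(-10 - 1*16 - √(2 + 16)) = 471 + (6*5)*(-10 - 16 - √18) = 471 + 30*(-10 - 16 - 3*√2) = 471 + 30*(-26 - 3*√2) = 471 + (-780 - 90*√2) = -309 - 90*√2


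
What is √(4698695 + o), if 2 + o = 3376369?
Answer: √8075062 ≈ 2841.7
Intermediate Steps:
o = 3376367 (o = -2 + 3376369 = 3376367)
√(4698695 + o) = √(4698695 + 3376367) = √8075062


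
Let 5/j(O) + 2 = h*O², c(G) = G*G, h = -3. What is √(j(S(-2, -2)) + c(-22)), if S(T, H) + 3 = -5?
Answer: √18214854/194 ≈ 21.999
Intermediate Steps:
S(T, H) = -8 (S(T, H) = -3 - 5 = -8)
c(G) = G²
j(O) = 5/(-2 - 3*O²)
√(j(S(-2, -2)) + c(-22)) = √(-5/(2 + 3*(-8)²) + (-22)²) = √(-5/(2 + 3*64) + 484) = √(-5/(2 + 192) + 484) = √(-5/194 + 484) = √(93891/194) = √18214854/194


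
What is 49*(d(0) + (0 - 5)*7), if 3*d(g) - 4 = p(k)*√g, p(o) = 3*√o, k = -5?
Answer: -4949/3 ≈ -1649.7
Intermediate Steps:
d(g) = 4/3 + I*√5*√g (d(g) = 4/3 + ((3*√(-5))*√g)/3 = 4/3 + ((3*(I*√5))*√g)/3 = 4/3 + ((3*I*√5)*√g)/3 = 4/3 + (3*I*√5*√g)/3 = 4/3 + I*√5*√g)
49*(d(0) + (0 - 5)*7) = 49*((4/3 + I*√5*√0) + (0 - 5)*7) = 49*((4/3 + I*√5*0) - 5*7) = 49*((4/3 + 0) - 35) = 49*(4/3 - 35) = 49*(-101/3) = -4949/3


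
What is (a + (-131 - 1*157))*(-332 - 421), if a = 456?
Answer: -126504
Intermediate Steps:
(a + (-131 - 1*157))*(-332 - 421) = (456 + (-131 - 1*157))*(-332 - 421) = (456 + (-131 - 157))*(-753) = (456 - 288)*(-753) = 168*(-753) = -126504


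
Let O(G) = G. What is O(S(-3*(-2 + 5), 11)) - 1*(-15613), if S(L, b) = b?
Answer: 15624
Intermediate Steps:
O(S(-3*(-2 + 5), 11)) - 1*(-15613) = 11 - 1*(-15613) = 11 + 15613 = 15624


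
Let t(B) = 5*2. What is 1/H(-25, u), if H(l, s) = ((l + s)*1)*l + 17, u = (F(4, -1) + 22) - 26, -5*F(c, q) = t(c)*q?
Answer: 1/692 ≈ 0.0014451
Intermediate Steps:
t(B) = 10
F(c, q) = -2*q
u = -2 (u = (-2*(-1) + 22) - 26 = (2 + 22) - 26 = 24 - 26 = -2)
H(l, s) = 17 + l*(l + s) (H(l, s) = (l + s)*l + 17 = l*(l + s) + 17 = 17 + l*(l + s))
1/H(-25, u) = 1/(17 + (-25)**2 - 25*(-2)) = 1/(17 + 625 + 50) = 1/692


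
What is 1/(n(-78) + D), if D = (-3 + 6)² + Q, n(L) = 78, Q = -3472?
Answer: -1/3385 ≈ -0.00029542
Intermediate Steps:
D = -3463 (D = (-3 + 6)² - 3472 = 3² - 3472 = 9 - 3472 = -3463)
1/(n(-78) + D) = 1/(78 - 3463) = 1/(-3385) = -1/3385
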